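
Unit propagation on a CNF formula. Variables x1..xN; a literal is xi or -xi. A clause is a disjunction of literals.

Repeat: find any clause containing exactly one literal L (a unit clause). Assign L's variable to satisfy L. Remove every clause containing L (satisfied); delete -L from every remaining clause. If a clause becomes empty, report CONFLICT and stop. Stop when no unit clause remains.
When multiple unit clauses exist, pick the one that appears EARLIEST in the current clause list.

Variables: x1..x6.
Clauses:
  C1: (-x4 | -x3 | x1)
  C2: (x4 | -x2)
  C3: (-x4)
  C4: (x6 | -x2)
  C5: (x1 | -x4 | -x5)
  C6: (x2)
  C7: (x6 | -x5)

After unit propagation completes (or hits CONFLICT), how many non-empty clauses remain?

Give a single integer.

unit clause [-4] forces x4=F; simplify:
  drop 4 from [4, -2] -> [-2]
  satisfied 3 clause(s); 4 remain; assigned so far: [4]
unit clause [-2] forces x2=F; simplify:
  drop 2 from [2] -> [] (empty!)
  satisfied 2 clause(s); 2 remain; assigned so far: [2, 4]
CONFLICT (empty clause)

Answer: 1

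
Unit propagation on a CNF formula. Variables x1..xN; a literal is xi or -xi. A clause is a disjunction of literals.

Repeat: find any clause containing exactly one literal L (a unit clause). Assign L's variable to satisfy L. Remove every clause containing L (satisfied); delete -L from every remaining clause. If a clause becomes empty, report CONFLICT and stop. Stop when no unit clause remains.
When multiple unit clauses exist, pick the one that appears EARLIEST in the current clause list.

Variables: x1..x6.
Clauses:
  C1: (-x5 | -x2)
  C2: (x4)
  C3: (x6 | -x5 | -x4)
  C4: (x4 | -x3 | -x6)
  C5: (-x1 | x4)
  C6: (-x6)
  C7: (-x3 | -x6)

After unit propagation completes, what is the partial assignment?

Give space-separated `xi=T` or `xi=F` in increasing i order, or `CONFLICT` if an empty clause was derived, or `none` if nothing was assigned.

Answer: x4=T x5=F x6=F

Derivation:
unit clause [4] forces x4=T; simplify:
  drop -4 from [6, -5, -4] -> [6, -5]
  satisfied 3 clause(s); 4 remain; assigned so far: [4]
unit clause [-6] forces x6=F; simplify:
  drop 6 from [6, -5] -> [-5]
  satisfied 2 clause(s); 2 remain; assigned so far: [4, 6]
unit clause [-5] forces x5=F; simplify:
  satisfied 2 clause(s); 0 remain; assigned so far: [4, 5, 6]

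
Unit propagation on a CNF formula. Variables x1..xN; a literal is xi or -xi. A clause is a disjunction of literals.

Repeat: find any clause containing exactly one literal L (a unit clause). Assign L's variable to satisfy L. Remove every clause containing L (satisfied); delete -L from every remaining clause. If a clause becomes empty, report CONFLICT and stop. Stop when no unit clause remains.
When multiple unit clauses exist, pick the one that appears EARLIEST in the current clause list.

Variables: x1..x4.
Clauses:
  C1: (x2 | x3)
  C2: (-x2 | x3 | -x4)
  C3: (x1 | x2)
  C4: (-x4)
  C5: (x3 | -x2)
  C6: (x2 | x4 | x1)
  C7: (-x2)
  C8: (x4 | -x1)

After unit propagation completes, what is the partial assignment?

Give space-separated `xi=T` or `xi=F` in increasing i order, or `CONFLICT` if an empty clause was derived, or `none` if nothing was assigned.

Answer: CONFLICT

Derivation:
unit clause [-4] forces x4=F; simplify:
  drop 4 from [2, 4, 1] -> [2, 1]
  drop 4 from [4, -1] -> [-1]
  satisfied 2 clause(s); 6 remain; assigned so far: [4]
unit clause [-2] forces x2=F; simplify:
  drop 2 from [2, 3] -> [3]
  drop 2 from [1, 2] -> [1]
  drop 2 from [2, 1] -> [1]
  satisfied 2 clause(s); 4 remain; assigned so far: [2, 4]
unit clause [3] forces x3=T; simplify:
  satisfied 1 clause(s); 3 remain; assigned so far: [2, 3, 4]
unit clause [1] forces x1=T; simplify:
  drop -1 from [-1] -> [] (empty!)
  satisfied 2 clause(s); 1 remain; assigned so far: [1, 2, 3, 4]
CONFLICT (empty clause)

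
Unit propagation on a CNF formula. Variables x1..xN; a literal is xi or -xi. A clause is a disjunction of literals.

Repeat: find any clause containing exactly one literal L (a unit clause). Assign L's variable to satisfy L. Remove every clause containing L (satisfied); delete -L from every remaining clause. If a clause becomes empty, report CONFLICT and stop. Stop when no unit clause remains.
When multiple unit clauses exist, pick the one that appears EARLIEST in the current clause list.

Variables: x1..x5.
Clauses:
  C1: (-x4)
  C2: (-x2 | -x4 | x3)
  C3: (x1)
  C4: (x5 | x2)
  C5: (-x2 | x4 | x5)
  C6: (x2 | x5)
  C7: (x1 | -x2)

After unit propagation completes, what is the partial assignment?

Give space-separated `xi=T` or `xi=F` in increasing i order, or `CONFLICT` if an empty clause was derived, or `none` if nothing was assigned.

unit clause [-4] forces x4=F; simplify:
  drop 4 from [-2, 4, 5] -> [-2, 5]
  satisfied 2 clause(s); 5 remain; assigned so far: [4]
unit clause [1] forces x1=T; simplify:
  satisfied 2 clause(s); 3 remain; assigned so far: [1, 4]

Answer: x1=T x4=F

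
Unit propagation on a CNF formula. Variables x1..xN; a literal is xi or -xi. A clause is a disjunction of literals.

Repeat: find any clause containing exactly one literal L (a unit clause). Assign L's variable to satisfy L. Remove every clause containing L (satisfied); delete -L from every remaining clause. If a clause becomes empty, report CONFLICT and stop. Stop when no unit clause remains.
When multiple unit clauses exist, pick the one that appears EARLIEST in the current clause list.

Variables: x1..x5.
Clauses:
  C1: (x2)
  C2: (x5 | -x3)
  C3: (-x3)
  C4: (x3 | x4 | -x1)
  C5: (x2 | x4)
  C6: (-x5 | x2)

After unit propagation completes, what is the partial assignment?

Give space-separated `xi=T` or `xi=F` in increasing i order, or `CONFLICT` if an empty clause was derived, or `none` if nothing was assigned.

Answer: x2=T x3=F

Derivation:
unit clause [2] forces x2=T; simplify:
  satisfied 3 clause(s); 3 remain; assigned so far: [2]
unit clause [-3] forces x3=F; simplify:
  drop 3 from [3, 4, -1] -> [4, -1]
  satisfied 2 clause(s); 1 remain; assigned so far: [2, 3]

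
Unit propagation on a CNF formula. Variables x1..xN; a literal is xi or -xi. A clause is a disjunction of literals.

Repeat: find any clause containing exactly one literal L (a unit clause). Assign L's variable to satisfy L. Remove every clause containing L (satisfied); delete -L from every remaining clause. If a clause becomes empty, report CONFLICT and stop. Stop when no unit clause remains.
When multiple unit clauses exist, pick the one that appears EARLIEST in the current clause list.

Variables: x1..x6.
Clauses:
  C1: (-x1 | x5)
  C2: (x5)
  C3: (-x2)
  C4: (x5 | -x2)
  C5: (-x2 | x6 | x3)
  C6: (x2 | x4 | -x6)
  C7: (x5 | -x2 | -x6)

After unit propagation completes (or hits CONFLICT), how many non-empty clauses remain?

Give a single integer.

unit clause [5] forces x5=T; simplify:
  satisfied 4 clause(s); 3 remain; assigned so far: [5]
unit clause [-2] forces x2=F; simplify:
  drop 2 from [2, 4, -6] -> [4, -6]
  satisfied 2 clause(s); 1 remain; assigned so far: [2, 5]

Answer: 1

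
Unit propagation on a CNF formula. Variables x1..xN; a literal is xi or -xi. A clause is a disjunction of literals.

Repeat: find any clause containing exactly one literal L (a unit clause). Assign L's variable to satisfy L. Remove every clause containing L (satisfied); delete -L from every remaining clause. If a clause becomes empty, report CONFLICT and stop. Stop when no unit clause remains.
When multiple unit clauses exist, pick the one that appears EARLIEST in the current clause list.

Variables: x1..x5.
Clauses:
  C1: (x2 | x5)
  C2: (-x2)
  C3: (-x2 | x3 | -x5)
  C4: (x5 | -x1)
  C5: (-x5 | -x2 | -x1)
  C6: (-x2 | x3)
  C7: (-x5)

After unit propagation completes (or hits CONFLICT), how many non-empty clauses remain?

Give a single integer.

unit clause [-2] forces x2=F; simplify:
  drop 2 from [2, 5] -> [5]
  satisfied 4 clause(s); 3 remain; assigned so far: [2]
unit clause [5] forces x5=T; simplify:
  drop -5 from [-5] -> [] (empty!)
  satisfied 2 clause(s); 1 remain; assigned so far: [2, 5]
CONFLICT (empty clause)

Answer: 0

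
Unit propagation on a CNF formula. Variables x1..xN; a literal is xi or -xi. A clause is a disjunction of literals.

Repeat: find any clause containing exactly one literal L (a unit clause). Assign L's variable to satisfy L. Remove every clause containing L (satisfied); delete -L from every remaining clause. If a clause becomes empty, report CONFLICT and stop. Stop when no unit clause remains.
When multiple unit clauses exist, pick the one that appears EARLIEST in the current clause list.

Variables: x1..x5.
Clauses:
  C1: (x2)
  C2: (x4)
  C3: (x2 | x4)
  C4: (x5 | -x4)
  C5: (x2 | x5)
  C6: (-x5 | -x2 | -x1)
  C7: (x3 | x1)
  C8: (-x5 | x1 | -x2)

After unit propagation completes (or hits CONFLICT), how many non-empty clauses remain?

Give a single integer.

unit clause [2] forces x2=T; simplify:
  drop -2 from [-5, -2, -1] -> [-5, -1]
  drop -2 from [-5, 1, -2] -> [-5, 1]
  satisfied 3 clause(s); 5 remain; assigned so far: [2]
unit clause [4] forces x4=T; simplify:
  drop -4 from [5, -4] -> [5]
  satisfied 1 clause(s); 4 remain; assigned so far: [2, 4]
unit clause [5] forces x5=T; simplify:
  drop -5 from [-5, -1] -> [-1]
  drop -5 from [-5, 1] -> [1]
  satisfied 1 clause(s); 3 remain; assigned so far: [2, 4, 5]
unit clause [-1] forces x1=F; simplify:
  drop 1 from [3, 1] -> [3]
  drop 1 from [1] -> [] (empty!)
  satisfied 1 clause(s); 2 remain; assigned so far: [1, 2, 4, 5]
CONFLICT (empty clause)

Answer: 1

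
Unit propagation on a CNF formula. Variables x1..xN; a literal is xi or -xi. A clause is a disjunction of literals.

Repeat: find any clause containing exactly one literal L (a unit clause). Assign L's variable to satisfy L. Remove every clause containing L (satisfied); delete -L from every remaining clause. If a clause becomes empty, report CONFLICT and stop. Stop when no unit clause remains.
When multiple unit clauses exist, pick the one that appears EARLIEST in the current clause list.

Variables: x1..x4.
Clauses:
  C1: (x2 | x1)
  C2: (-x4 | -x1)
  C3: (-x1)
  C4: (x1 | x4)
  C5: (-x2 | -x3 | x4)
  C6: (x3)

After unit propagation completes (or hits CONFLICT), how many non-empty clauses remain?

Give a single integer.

Answer: 0

Derivation:
unit clause [-1] forces x1=F; simplify:
  drop 1 from [2, 1] -> [2]
  drop 1 from [1, 4] -> [4]
  satisfied 2 clause(s); 4 remain; assigned so far: [1]
unit clause [2] forces x2=T; simplify:
  drop -2 from [-2, -3, 4] -> [-3, 4]
  satisfied 1 clause(s); 3 remain; assigned so far: [1, 2]
unit clause [4] forces x4=T; simplify:
  satisfied 2 clause(s); 1 remain; assigned so far: [1, 2, 4]
unit clause [3] forces x3=T; simplify:
  satisfied 1 clause(s); 0 remain; assigned so far: [1, 2, 3, 4]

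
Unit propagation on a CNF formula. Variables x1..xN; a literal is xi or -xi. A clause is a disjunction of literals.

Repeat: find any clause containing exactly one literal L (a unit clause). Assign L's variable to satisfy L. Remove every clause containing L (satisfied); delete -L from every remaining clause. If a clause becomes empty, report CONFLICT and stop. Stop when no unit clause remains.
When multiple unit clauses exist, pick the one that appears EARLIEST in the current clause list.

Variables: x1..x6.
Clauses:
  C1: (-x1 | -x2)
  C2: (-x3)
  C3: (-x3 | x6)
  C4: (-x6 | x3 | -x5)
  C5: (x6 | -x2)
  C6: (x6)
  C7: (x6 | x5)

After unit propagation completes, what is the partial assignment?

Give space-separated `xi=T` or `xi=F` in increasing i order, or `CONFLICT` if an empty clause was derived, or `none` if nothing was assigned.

unit clause [-3] forces x3=F; simplify:
  drop 3 from [-6, 3, -5] -> [-6, -5]
  satisfied 2 clause(s); 5 remain; assigned so far: [3]
unit clause [6] forces x6=T; simplify:
  drop -6 from [-6, -5] -> [-5]
  satisfied 3 clause(s); 2 remain; assigned so far: [3, 6]
unit clause [-5] forces x5=F; simplify:
  satisfied 1 clause(s); 1 remain; assigned so far: [3, 5, 6]

Answer: x3=F x5=F x6=T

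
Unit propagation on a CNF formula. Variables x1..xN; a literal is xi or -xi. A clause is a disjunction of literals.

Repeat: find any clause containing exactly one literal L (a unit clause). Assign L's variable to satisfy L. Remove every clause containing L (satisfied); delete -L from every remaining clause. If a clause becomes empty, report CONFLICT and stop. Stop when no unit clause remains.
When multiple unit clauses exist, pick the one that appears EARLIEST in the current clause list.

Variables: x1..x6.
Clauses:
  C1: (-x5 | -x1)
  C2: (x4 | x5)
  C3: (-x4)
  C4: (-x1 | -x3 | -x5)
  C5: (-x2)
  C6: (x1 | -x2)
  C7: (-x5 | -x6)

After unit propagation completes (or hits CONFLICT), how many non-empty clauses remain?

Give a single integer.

unit clause [-4] forces x4=F; simplify:
  drop 4 from [4, 5] -> [5]
  satisfied 1 clause(s); 6 remain; assigned so far: [4]
unit clause [5] forces x5=T; simplify:
  drop -5 from [-5, -1] -> [-1]
  drop -5 from [-1, -3, -5] -> [-1, -3]
  drop -5 from [-5, -6] -> [-6]
  satisfied 1 clause(s); 5 remain; assigned so far: [4, 5]
unit clause [-1] forces x1=F; simplify:
  drop 1 from [1, -2] -> [-2]
  satisfied 2 clause(s); 3 remain; assigned so far: [1, 4, 5]
unit clause [-2] forces x2=F; simplify:
  satisfied 2 clause(s); 1 remain; assigned so far: [1, 2, 4, 5]
unit clause [-6] forces x6=F; simplify:
  satisfied 1 clause(s); 0 remain; assigned so far: [1, 2, 4, 5, 6]

Answer: 0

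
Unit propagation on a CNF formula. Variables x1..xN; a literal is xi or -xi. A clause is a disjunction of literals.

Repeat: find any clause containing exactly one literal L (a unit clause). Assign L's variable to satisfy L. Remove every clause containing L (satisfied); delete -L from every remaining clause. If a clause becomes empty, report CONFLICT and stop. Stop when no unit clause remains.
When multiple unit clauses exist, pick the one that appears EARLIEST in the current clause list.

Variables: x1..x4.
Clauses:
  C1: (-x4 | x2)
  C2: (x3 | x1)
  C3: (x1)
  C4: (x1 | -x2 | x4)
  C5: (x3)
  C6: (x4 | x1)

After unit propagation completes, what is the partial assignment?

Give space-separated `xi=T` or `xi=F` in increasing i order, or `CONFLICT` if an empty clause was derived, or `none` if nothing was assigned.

unit clause [1] forces x1=T; simplify:
  satisfied 4 clause(s); 2 remain; assigned so far: [1]
unit clause [3] forces x3=T; simplify:
  satisfied 1 clause(s); 1 remain; assigned so far: [1, 3]

Answer: x1=T x3=T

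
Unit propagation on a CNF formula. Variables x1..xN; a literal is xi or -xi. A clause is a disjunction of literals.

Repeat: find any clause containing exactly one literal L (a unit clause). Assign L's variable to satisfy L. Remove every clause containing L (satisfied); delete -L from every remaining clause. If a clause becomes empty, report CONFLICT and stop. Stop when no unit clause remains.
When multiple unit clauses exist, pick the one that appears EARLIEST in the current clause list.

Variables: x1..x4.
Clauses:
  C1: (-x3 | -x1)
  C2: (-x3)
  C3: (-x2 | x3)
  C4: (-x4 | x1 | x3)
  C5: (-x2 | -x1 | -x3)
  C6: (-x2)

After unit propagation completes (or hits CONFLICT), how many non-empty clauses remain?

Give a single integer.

unit clause [-3] forces x3=F; simplify:
  drop 3 from [-2, 3] -> [-2]
  drop 3 from [-4, 1, 3] -> [-4, 1]
  satisfied 3 clause(s); 3 remain; assigned so far: [3]
unit clause [-2] forces x2=F; simplify:
  satisfied 2 clause(s); 1 remain; assigned so far: [2, 3]

Answer: 1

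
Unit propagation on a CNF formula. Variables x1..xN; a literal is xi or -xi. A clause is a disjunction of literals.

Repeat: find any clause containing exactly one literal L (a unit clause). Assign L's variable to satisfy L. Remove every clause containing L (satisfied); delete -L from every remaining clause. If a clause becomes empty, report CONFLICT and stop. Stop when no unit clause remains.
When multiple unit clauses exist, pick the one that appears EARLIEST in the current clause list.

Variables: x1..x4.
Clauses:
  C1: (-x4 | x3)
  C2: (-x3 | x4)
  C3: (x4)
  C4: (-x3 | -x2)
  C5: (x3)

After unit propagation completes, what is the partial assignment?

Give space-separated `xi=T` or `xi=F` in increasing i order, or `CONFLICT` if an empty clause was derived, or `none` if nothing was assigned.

unit clause [4] forces x4=T; simplify:
  drop -4 from [-4, 3] -> [3]
  satisfied 2 clause(s); 3 remain; assigned so far: [4]
unit clause [3] forces x3=T; simplify:
  drop -3 from [-3, -2] -> [-2]
  satisfied 2 clause(s); 1 remain; assigned so far: [3, 4]
unit clause [-2] forces x2=F; simplify:
  satisfied 1 clause(s); 0 remain; assigned so far: [2, 3, 4]

Answer: x2=F x3=T x4=T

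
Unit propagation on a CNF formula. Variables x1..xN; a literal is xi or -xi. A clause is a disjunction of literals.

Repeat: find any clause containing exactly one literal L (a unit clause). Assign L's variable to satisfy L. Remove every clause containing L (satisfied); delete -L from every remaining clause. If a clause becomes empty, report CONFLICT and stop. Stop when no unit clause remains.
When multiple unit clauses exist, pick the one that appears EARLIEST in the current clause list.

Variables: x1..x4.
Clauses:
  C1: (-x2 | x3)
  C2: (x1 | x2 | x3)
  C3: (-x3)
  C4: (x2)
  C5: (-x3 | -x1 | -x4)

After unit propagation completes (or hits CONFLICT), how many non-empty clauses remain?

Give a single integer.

Answer: 1

Derivation:
unit clause [-3] forces x3=F; simplify:
  drop 3 from [-2, 3] -> [-2]
  drop 3 from [1, 2, 3] -> [1, 2]
  satisfied 2 clause(s); 3 remain; assigned so far: [3]
unit clause [-2] forces x2=F; simplify:
  drop 2 from [1, 2] -> [1]
  drop 2 from [2] -> [] (empty!)
  satisfied 1 clause(s); 2 remain; assigned so far: [2, 3]
CONFLICT (empty clause)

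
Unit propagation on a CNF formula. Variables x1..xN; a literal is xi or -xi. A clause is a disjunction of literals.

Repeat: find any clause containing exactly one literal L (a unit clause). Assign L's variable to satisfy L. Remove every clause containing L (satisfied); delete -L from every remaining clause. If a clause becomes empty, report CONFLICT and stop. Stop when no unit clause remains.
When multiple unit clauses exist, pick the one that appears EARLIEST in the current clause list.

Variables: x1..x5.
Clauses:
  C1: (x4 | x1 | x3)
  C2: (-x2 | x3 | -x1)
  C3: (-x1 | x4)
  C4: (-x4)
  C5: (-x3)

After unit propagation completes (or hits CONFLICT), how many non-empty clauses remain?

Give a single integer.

unit clause [-4] forces x4=F; simplify:
  drop 4 from [4, 1, 3] -> [1, 3]
  drop 4 from [-1, 4] -> [-1]
  satisfied 1 clause(s); 4 remain; assigned so far: [4]
unit clause [-1] forces x1=F; simplify:
  drop 1 from [1, 3] -> [3]
  satisfied 2 clause(s); 2 remain; assigned so far: [1, 4]
unit clause [3] forces x3=T; simplify:
  drop -3 from [-3] -> [] (empty!)
  satisfied 1 clause(s); 1 remain; assigned so far: [1, 3, 4]
CONFLICT (empty clause)

Answer: 0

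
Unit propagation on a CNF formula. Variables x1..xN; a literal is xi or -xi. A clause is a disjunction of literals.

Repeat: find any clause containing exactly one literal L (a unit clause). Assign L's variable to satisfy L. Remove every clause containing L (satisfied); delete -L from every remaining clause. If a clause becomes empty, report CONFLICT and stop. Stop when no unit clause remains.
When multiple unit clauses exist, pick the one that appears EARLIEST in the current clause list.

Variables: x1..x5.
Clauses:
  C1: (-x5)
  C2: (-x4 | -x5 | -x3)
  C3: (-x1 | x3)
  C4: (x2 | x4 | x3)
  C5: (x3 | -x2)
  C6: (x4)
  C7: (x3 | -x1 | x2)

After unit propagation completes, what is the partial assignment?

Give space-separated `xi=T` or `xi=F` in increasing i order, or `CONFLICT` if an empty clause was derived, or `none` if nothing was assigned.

unit clause [-5] forces x5=F; simplify:
  satisfied 2 clause(s); 5 remain; assigned so far: [5]
unit clause [4] forces x4=T; simplify:
  satisfied 2 clause(s); 3 remain; assigned so far: [4, 5]

Answer: x4=T x5=F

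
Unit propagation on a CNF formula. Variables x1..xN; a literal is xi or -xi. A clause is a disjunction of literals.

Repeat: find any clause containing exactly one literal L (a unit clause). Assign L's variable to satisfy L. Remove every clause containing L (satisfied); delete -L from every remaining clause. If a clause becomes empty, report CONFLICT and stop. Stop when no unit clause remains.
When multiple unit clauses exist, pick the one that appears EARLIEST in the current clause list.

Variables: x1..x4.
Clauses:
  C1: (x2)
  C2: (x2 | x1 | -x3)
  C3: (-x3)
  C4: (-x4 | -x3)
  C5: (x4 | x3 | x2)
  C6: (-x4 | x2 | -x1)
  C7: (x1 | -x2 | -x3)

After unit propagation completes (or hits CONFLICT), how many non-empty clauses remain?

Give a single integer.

Answer: 0

Derivation:
unit clause [2] forces x2=T; simplify:
  drop -2 from [1, -2, -3] -> [1, -3]
  satisfied 4 clause(s); 3 remain; assigned so far: [2]
unit clause [-3] forces x3=F; simplify:
  satisfied 3 clause(s); 0 remain; assigned so far: [2, 3]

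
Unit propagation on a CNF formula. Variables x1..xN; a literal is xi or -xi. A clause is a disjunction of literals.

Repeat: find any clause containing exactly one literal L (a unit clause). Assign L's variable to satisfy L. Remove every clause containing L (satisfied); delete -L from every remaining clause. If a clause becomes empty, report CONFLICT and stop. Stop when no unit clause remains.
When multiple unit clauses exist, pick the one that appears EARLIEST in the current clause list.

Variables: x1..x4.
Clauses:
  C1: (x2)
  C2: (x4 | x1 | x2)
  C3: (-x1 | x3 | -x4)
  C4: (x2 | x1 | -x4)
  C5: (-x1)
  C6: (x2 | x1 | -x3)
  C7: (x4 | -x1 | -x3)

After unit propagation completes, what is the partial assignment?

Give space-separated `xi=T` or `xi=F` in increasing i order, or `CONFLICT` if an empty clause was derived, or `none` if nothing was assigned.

Answer: x1=F x2=T

Derivation:
unit clause [2] forces x2=T; simplify:
  satisfied 4 clause(s); 3 remain; assigned so far: [2]
unit clause [-1] forces x1=F; simplify:
  satisfied 3 clause(s); 0 remain; assigned so far: [1, 2]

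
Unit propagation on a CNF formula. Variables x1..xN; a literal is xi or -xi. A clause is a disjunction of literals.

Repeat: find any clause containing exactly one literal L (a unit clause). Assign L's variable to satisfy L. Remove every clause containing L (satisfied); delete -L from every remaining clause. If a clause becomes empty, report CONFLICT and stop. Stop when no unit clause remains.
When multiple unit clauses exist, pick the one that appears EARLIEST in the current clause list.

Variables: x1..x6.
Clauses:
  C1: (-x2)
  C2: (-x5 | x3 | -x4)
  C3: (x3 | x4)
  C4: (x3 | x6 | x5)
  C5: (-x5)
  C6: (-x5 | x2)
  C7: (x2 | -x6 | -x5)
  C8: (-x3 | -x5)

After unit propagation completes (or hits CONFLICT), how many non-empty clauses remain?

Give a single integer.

unit clause [-2] forces x2=F; simplify:
  drop 2 from [-5, 2] -> [-5]
  drop 2 from [2, -6, -5] -> [-6, -5]
  satisfied 1 clause(s); 7 remain; assigned so far: [2]
unit clause [-5] forces x5=F; simplify:
  drop 5 from [3, 6, 5] -> [3, 6]
  satisfied 5 clause(s); 2 remain; assigned so far: [2, 5]

Answer: 2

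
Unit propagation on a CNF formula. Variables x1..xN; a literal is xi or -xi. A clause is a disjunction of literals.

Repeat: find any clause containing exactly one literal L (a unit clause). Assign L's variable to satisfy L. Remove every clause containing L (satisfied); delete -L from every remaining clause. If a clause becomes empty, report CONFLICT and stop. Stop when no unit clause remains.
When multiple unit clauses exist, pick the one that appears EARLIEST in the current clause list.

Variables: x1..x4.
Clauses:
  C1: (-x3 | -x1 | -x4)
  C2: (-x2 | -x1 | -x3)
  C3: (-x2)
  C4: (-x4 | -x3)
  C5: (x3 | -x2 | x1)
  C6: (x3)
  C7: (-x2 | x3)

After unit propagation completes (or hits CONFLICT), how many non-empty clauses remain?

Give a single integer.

Answer: 0

Derivation:
unit clause [-2] forces x2=F; simplify:
  satisfied 4 clause(s); 3 remain; assigned so far: [2]
unit clause [3] forces x3=T; simplify:
  drop -3 from [-3, -1, -4] -> [-1, -4]
  drop -3 from [-4, -3] -> [-4]
  satisfied 1 clause(s); 2 remain; assigned so far: [2, 3]
unit clause [-4] forces x4=F; simplify:
  satisfied 2 clause(s); 0 remain; assigned so far: [2, 3, 4]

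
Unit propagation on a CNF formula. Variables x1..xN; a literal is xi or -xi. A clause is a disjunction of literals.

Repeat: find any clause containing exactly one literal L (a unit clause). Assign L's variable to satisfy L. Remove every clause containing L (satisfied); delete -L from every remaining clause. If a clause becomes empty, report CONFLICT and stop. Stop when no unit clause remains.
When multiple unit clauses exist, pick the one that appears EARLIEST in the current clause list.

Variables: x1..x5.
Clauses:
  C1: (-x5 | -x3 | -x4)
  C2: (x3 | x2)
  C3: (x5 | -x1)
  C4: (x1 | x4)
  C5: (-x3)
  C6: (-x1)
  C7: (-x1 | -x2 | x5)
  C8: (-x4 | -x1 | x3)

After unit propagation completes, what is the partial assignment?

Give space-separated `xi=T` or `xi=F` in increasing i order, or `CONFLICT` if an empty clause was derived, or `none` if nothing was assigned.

unit clause [-3] forces x3=F; simplify:
  drop 3 from [3, 2] -> [2]
  drop 3 from [-4, -1, 3] -> [-4, -1]
  satisfied 2 clause(s); 6 remain; assigned so far: [3]
unit clause [2] forces x2=T; simplify:
  drop -2 from [-1, -2, 5] -> [-1, 5]
  satisfied 1 clause(s); 5 remain; assigned so far: [2, 3]
unit clause [-1] forces x1=F; simplify:
  drop 1 from [1, 4] -> [4]
  satisfied 4 clause(s); 1 remain; assigned so far: [1, 2, 3]
unit clause [4] forces x4=T; simplify:
  satisfied 1 clause(s); 0 remain; assigned so far: [1, 2, 3, 4]

Answer: x1=F x2=T x3=F x4=T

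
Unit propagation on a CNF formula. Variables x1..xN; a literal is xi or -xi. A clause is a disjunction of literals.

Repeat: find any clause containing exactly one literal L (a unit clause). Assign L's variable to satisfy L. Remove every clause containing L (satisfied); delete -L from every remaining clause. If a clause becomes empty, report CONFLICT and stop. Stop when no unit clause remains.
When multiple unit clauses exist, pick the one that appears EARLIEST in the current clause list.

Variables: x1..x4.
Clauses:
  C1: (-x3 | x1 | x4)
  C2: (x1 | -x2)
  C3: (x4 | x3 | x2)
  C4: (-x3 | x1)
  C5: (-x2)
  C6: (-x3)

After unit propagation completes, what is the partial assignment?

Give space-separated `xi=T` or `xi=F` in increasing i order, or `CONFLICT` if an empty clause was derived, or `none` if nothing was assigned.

unit clause [-2] forces x2=F; simplify:
  drop 2 from [4, 3, 2] -> [4, 3]
  satisfied 2 clause(s); 4 remain; assigned so far: [2]
unit clause [-3] forces x3=F; simplify:
  drop 3 from [4, 3] -> [4]
  satisfied 3 clause(s); 1 remain; assigned so far: [2, 3]
unit clause [4] forces x4=T; simplify:
  satisfied 1 clause(s); 0 remain; assigned so far: [2, 3, 4]

Answer: x2=F x3=F x4=T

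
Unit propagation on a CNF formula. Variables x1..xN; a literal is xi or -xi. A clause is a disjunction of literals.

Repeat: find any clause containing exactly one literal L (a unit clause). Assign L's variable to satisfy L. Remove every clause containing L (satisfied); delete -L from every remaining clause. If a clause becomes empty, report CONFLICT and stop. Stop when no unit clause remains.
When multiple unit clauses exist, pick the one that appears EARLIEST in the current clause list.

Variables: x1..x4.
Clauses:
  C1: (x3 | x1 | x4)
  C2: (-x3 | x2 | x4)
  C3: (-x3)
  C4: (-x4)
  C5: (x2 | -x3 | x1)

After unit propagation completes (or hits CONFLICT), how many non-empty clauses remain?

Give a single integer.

Answer: 0

Derivation:
unit clause [-3] forces x3=F; simplify:
  drop 3 from [3, 1, 4] -> [1, 4]
  satisfied 3 clause(s); 2 remain; assigned so far: [3]
unit clause [-4] forces x4=F; simplify:
  drop 4 from [1, 4] -> [1]
  satisfied 1 clause(s); 1 remain; assigned so far: [3, 4]
unit clause [1] forces x1=T; simplify:
  satisfied 1 clause(s); 0 remain; assigned so far: [1, 3, 4]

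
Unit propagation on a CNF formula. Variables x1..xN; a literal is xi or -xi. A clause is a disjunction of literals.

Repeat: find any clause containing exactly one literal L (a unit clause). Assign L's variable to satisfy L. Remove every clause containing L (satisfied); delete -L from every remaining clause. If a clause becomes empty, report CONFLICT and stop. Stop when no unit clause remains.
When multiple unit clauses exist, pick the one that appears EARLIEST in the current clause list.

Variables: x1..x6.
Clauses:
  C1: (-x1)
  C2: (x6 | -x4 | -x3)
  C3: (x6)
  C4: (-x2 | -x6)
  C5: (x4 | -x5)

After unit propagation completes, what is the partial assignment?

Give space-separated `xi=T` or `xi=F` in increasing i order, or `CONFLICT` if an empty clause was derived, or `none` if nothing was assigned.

Answer: x1=F x2=F x6=T

Derivation:
unit clause [-1] forces x1=F; simplify:
  satisfied 1 clause(s); 4 remain; assigned so far: [1]
unit clause [6] forces x6=T; simplify:
  drop -6 from [-2, -6] -> [-2]
  satisfied 2 clause(s); 2 remain; assigned so far: [1, 6]
unit clause [-2] forces x2=F; simplify:
  satisfied 1 clause(s); 1 remain; assigned so far: [1, 2, 6]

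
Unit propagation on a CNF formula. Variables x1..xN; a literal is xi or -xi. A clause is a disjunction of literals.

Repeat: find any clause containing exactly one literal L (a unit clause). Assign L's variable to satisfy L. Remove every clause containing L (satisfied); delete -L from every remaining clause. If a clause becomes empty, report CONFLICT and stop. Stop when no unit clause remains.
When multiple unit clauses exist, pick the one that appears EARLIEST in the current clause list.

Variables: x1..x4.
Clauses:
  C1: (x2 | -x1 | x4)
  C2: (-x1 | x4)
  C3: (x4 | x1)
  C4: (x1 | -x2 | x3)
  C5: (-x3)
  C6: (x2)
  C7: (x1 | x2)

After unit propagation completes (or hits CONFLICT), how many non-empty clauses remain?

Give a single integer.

Answer: 0

Derivation:
unit clause [-3] forces x3=F; simplify:
  drop 3 from [1, -2, 3] -> [1, -2]
  satisfied 1 clause(s); 6 remain; assigned so far: [3]
unit clause [2] forces x2=T; simplify:
  drop -2 from [1, -2] -> [1]
  satisfied 3 clause(s); 3 remain; assigned so far: [2, 3]
unit clause [1] forces x1=T; simplify:
  drop -1 from [-1, 4] -> [4]
  satisfied 2 clause(s); 1 remain; assigned so far: [1, 2, 3]
unit clause [4] forces x4=T; simplify:
  satisfied 1 clause(s); 0 remain; assigned so far: [1, 2, 3, 4]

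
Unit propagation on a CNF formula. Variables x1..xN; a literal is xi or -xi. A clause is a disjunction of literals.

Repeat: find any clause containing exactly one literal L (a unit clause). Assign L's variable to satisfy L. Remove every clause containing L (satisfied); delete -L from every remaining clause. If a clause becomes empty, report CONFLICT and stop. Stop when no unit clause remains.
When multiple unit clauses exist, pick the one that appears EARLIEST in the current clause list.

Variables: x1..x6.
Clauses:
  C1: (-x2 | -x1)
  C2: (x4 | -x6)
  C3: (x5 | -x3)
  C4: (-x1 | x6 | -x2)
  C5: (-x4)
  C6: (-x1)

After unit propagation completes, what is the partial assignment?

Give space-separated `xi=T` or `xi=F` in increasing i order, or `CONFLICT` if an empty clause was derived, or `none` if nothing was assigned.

Answer: x1=F x4=F x6=F

Derivation:
unit clause [-4] forces x4=F; simplify:
  drop 4 from [4, -6] -> [-6]
  satisfied 1 clause(s); 5 remain; assigned so far: [4]
unit clause [-6] forces x6=F; simplify:
  drop 6 from [-1, 6, -2] -> [-1, -2]
  satisfied 1 clause(s); 4 remain; assigned so far: [4, 6]
unit clause [-1] forces x1=F; simplify:
  satisfied 3 clause(s); 1 remain; assigned so far: [1, 4, 6]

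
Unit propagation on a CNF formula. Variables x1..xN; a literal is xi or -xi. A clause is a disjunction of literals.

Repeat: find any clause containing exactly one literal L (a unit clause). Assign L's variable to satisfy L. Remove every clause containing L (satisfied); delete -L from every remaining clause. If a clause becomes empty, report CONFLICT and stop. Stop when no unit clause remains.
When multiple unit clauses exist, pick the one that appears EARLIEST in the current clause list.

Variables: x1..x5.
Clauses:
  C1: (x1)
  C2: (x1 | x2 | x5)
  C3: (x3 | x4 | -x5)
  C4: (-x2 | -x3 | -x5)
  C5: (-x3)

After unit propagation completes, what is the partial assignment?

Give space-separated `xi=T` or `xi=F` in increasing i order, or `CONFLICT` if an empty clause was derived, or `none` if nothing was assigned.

Answer: x1=T x3=F

Derivation:
unit clause [1] forces x1=T; simplify:
  satisfied 2 clause(s); 3 remain; assigned so far: [1]
unit clause [-3] forces x3=F; simplify:
  drop 3 from [3, 4, -5] -> [4, -5]
  satisfied 2 clause(s); 1 remain; assigned so far: [1, 3]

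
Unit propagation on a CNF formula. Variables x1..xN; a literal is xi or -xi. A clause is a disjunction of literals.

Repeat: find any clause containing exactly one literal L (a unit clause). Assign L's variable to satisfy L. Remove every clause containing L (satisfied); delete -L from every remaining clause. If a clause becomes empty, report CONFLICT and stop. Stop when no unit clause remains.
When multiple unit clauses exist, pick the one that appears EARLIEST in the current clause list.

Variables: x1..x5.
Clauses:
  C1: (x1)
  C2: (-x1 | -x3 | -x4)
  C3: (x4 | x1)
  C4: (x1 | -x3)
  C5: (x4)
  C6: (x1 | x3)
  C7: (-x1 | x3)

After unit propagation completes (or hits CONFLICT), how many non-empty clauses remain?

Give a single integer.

unit clause [1] forces x1=T; simplify:
  drop -1 from [-1, -3, -4] -> [-3, -4]
  drop -1 from [-1, 3] -> [3]
  satisfied 4 clause(s); 3 remain; assigned so far: [1]
unit clause [4] forces x4=T; simplify:
  drop -4 from [-3, -4] -> [-3]
  satisfied 1 clause(s); 2 remain; assigned so far: [1, 4]
unit clause [-3] forces x3=F; simplify:
  drop 3 from [3] -> [] (empty!)
  satisfied 1 clause(s); 1 remain; assigned so far: [1, 3, 4]
CONFLICT (empty clause)

Answer: 0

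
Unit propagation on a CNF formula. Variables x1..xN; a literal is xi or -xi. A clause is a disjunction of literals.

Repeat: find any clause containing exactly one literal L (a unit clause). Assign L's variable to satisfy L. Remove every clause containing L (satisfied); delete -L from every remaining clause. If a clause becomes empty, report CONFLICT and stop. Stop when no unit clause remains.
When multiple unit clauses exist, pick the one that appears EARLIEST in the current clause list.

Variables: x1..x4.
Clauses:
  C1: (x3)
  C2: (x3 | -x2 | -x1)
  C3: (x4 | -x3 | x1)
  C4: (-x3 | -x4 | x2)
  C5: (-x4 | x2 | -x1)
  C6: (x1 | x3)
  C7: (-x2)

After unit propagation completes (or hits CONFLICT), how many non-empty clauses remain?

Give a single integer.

unit clause [3] forces x3=T; simplify:
  drop -3 from [4, -3, 1] -> [4, 1]
  drop -3 from [-3, -4, 2] -> [-4, 2]
  satisfied 3 clause(s); 4 remain; assigned so far: [3]
unit clause [-2] forces x2=F; simplify:
  drop 2 from [-4, 2] -> [-4]
  drop 2 from [-4, 2, -1] -> [-4, -1]
  satisfied 1 clause(s); 3 remain; assigned so far: [2, 3]
unit clause [-4] forces x4=F; simplify:
  drop 4 from [4, 1] -> [1]
  satisfied 2 clause(s); 1 remain; assigned so far: [2, 3, 4]
unit clause [1] forces x1=T; simplify:
  satisfied 1 clause(s); 0 remain; assigned so far: [1, 2, 3, 4]

Answer: 0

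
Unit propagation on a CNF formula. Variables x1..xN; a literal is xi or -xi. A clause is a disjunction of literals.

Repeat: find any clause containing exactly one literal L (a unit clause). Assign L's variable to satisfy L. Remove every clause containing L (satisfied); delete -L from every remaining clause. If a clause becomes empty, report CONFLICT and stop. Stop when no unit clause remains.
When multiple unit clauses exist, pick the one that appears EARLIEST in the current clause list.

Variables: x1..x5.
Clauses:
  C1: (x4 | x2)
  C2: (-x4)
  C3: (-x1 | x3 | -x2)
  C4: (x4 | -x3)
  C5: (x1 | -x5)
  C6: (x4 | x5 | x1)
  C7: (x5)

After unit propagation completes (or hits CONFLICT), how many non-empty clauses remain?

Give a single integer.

Answer: 0

Derivation:
unit clause [-4] forces x4=F; simplify:
  drop 4 from [4, 2] -> [2]
  drop 4 from [4, -3] -> [-3]
  drop 4 from [4, 5, 1] -> [5, 1]
  satisfied 1 clause(s); 6 remain; assigned so far: [4]
unit clause [2] forces x2=T; simplify:
  drop -2 from [-1, 3, -2] -> [-1, 3]
  satisfied 1 clause(s); 5 remain; assigned so far: [2, 4]
unit clause [-3] forces x3=F; simplify:
  drop 3 from [-1, 3] -> [-1]
  satisfied 1 clause(s); 4 remain; assigned so far: [2, 3, 4]
unit clause [-1] forces x1=F; simplify:
  drop 1 from [1, -5] -> [-5]
  drop 1 from [5, 1] -> [5]
  satisfied 1 clause(s); 3 remain; assigned so far: [1, 2, 3, 4]
unit clause [-5] forces x5=F; simplify:
  drop 5 from [5] -> [] (empty!)
  drop 5 from [5] -> [] (empty!)
  satisfied 1 clause(s); 2 remain; assigned so far: [1, 2, 3, 4, 5]
CONFLICT (empty clause)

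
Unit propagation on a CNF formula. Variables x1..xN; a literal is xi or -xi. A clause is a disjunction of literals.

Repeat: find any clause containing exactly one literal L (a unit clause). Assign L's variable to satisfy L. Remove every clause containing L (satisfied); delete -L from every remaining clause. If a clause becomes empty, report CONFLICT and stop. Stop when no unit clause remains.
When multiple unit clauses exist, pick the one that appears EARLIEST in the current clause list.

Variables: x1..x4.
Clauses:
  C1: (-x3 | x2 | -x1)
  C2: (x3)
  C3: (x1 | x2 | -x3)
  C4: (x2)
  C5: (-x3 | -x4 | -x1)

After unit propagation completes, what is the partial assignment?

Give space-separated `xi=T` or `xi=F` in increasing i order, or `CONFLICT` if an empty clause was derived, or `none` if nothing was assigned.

Answer: x2=T x3=T

Derivation:
unit clause [3] forces x3=T; simplify:
  drop -3 from [-3, 2, -1] -> [2, -1]
  drop -3 from [1, 2, -3] -> [1, 2]
  drop -3 from [-3, -4, -1] -> [-4, -1]
  satisfied 1 clause(s); 4 remain; assigned so far: [3]
unit clause [2] forces x2=T; simplify:
  satisfied 3 clause(s); 1 remain; assigned so far: [2, 3]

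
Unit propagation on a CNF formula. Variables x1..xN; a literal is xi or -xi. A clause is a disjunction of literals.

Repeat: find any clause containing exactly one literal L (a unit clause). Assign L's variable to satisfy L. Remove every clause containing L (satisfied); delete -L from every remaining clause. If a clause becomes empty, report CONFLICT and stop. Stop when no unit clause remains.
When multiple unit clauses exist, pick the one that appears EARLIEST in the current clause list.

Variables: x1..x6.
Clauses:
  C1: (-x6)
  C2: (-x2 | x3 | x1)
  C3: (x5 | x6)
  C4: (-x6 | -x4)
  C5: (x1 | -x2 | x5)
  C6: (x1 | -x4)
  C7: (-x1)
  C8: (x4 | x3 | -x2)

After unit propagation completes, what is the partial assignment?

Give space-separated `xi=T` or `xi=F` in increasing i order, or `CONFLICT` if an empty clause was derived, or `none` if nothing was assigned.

unit clause [-6] forces x6=F; simplify:
  drop 6 from [5, 6] -> [5]
  satisfied 2 clause(s); 6 remain; assigned so far: [6]
unit clause [5] forces x5=T; simplify:
  satisfied 2 clause(s); 4 remain; assigned so far: [5, 6]
unit clause [-1] forces x1=F; simplify:
  drop 1 from [-2, 3, 1] -> [-2, 3]
  drop 1 from [1, -4] -> [-4]
  satisfied 1 clause(s); 3 remain; assigned so far: [1, 5, 6]
unit clause [-4] forces x4=F; simplify:
  drop 4 from [4, 3, -2] -> [3, -2]
  satisfied 1 clause(s); 2 remain; assigned so far: [1, 4, 5, 6]

Answer: x1=F x4=F x5=T x6=F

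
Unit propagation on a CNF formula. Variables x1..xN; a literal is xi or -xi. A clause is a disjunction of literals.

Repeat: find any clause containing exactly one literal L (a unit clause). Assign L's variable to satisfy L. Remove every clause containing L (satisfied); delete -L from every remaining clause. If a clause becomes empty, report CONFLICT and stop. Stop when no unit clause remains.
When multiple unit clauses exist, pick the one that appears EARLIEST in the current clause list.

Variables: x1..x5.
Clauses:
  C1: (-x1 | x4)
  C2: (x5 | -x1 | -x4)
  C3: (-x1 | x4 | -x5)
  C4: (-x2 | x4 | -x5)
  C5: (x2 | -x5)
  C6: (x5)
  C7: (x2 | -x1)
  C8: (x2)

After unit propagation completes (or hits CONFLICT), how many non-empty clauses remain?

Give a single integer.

Answer: 0

Derivation:
unit clause [5] forces x5=T; simplify:
  drop -5 from [-1, 4, -5] -> [-1, 4]
  drop -5 from [-2, 4, -5] -> [-2, 4]
  drop -5 from [2, -5] -> [2]
  satisfied 2 clause(s); 6 remain; assigned so far: [5]
unit clause [2] forces x2=T; simplify:
  drop -2 from [-2, 4] -> [4]
  satisfied 3 clause(s); 3 remain; assigned so far: [2, 5]
unit clause [4] forces x4=T; simplify:
  satisfied 3 clause(s); 0 remain; assigned so far: [2, 4, 5]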